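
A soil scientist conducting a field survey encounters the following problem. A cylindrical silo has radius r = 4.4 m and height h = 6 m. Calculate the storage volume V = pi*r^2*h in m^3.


V = pi * r^2 * h
  = pi * 4.4^2 * 6
  = pi * 19.36 * 6
  = 364.93 m^3


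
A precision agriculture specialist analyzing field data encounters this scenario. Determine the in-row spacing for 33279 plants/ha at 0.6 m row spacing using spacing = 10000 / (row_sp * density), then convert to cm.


spacing = 10000 / (row_sp * density)
        = 10000 / (0.6 * 33279)
        = 10000 / 19967.40
        = 0.50082 m = 50.08 cm


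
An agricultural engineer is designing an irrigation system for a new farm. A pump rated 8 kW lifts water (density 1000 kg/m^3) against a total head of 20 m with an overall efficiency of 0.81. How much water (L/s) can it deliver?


Q = (P * 1000 * eta) / (rho * g * H)
  = (8 * 1000 * 0.81) / (1000 * 9.81 * 20)
  = 6480 / 196200
  = 0.03303 m^3/s = 33.03 L/s


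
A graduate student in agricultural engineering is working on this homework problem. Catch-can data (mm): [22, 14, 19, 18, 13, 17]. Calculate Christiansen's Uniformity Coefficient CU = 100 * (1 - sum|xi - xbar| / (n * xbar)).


xbar = 103 / 6 = 17.167
sum|xi - xbar| = 15
CU = 100 * (1 - 15 / (6 * 17.167))
   = 100 * (1 - 0.1456)
   = 85.44%


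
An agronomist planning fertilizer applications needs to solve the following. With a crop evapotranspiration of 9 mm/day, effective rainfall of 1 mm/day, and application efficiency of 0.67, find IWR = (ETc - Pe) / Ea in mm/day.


IWR = (ETc - Pe) / Ea
    = (9 - 1) / 0.67
    = 8 / 0.67
    = 11.94 mm/day


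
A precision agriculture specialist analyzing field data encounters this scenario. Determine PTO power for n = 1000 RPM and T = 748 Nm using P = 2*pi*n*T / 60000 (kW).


P = 2*pi*n*T / 60000
  = 2*pi * 1000 * 748 / 60000
  = 4699822.61 / 60000
  = 78.33 kW


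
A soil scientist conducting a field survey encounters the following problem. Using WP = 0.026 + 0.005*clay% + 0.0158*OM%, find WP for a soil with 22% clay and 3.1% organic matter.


WP = 0.026 + 0.005*22 + 0.0158*3.1
   = 0.026 + 0.1100 + 0.0490
   = 0.1850


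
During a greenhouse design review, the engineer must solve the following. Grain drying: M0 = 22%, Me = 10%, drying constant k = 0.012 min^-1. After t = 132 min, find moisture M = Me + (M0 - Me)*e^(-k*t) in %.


M = Me + (M0 - Me) * e^(-k*t)
  = 10 + (22 - 10) * e^(-0.012*132)
  = 10 + 12 * e^(-1.584)
  = 10 + 12 * 0.20515
  = 10 + 2.4618
  = 12.46%


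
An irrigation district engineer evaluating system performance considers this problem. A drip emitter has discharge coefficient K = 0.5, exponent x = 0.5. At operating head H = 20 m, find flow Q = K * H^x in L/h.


Q = K * H^x
  = 0.5 * 20^0.5
  = 0.5 * 4.4721
  = 2.24 L/h


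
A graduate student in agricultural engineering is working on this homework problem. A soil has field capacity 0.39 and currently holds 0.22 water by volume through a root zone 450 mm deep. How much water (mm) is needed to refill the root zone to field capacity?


SMD = (FC - theta) * D
    = (0.39 - 0.22) * 450
    = 0.170 * 450
    = 76.50 mm


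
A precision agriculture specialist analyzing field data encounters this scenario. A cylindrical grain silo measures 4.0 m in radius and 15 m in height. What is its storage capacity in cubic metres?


V = pi * r^2 * h
  = pi * 4.0^2 * 15
  = pi * 16 * 15
  = 753.98 m^3


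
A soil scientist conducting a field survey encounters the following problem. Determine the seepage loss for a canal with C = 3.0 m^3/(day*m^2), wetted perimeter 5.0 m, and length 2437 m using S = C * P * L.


S = C * P * L
  = 3.0 * 5.0 * 2437
  = 36555 m^3/day


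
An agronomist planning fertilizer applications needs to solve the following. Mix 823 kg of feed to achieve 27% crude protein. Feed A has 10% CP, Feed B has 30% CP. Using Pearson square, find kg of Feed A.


parts_A = CP_b - target = 30 - 27 = 3
parts_B = target - CP_a = 27 - 10 = 17
total_parts = 3 + 17 = 20
Feed A = 823 * 3 / 20 = 123.45 kg
Feed B = 823 * 17 / 20 = 699.55 kg

123.45 kg


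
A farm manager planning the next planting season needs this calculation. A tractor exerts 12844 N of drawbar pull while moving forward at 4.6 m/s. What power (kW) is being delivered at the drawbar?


P = F * v / 1000
  = 12844 * 4.6 / 1000
  = 59082.40 / 1000
  = 59.08 kW


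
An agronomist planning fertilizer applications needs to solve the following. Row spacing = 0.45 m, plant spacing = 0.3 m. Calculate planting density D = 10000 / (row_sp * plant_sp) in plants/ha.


D = 10000 / (row_sp * plant_sp)
  = 10000 / (0.45 * 0.3)
  = 10000 / 0.1350
  = 74074.07 plants/ha


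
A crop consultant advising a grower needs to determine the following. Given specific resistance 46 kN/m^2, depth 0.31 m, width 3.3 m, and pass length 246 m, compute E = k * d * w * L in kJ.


E = k * d * w * L
  = 46 * 0.31 * 3.3 * 246
  = 11576.27 kJ


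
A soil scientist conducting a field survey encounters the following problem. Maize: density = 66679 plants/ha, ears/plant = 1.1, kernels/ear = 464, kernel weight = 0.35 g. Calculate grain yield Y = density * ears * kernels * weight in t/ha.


Y = density * ears * kernels * kw
  = 66679 * 1.1 * 464 * 0.35 g/ha
  = 11911536.56 g/ha
  = 11911.54 kg/ha = 11.91 t/ha


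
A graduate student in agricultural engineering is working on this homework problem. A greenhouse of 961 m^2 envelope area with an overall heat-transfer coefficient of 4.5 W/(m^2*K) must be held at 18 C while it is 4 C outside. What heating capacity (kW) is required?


dT = 18 - (4) = 14 K
Q = U * A * dT
  = 4.5 * 961 * 14
  = 60543 W = 60.54 kW


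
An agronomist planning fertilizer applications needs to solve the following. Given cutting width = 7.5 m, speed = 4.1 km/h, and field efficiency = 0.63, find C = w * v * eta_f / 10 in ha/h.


C = w * v * eta_f / 10
  = 7.5 * 4.1 * 0.63 / 10
  = 19.37 / 10
  = 1.94 ha/h


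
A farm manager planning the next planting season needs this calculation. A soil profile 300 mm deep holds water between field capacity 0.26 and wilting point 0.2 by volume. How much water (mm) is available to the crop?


AW = (FC - WP) * D
   = (0.26 - 0.2) * 300
   = 0.06 * 300
   = 18 mm


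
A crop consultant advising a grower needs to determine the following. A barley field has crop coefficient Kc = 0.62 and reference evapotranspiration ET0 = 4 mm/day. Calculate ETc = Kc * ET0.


ETc = Kc * ET0
    = 0.62 * 4
    = 2.48 mm/day


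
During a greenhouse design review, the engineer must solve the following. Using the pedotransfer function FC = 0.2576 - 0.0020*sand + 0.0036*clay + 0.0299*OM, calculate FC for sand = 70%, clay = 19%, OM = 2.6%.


FC = 0.2576 - 0.0020*70 + 0.0036*19 + 0.0299*2.6
   = 0.2576 - 0.1400 + 0.0684 + 0.0777
   = 0.2637


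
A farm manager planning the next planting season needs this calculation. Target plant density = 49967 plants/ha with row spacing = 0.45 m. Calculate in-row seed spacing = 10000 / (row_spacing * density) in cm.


spacing = 10000 / (row_sp * density)
        = 10000 / (0.45 * 49967)
        = 10000 / 22485.15
        = 0.44474 m = 44.47 cm


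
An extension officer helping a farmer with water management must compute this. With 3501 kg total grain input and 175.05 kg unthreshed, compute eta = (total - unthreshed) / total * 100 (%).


eta = (total - unthreshed) / total * 100
    = (3501 - 175.05) / 3501 * 100
    = 3325.95 / 3501 * 100
    = 95%


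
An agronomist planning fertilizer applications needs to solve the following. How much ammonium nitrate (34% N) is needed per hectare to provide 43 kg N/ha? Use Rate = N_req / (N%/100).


Rate = N_required / (N_content / 100)
     = 43 / (34 / 100)
     = 43 / 0.34
     = 126.47 kg/ha


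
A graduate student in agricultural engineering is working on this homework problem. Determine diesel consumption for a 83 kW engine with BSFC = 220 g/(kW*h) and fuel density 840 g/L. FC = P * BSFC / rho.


FC = P * BSFC / rho_fuel
   = 83 * 220 / 840
   = 18260 / 840
   = 21.74 L/h


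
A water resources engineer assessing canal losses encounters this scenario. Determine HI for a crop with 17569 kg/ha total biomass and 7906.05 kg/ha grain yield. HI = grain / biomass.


HI = grain_yield / biomass
   = 7906.05 / 17569
   = 0.45


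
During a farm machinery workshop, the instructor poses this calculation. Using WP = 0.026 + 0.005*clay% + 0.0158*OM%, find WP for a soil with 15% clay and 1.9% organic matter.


WP = 0.026 + 0.005*15 + 0.0158*1.9
   = 0.026 + 0.0750 + 0.0300
   = 0.1310


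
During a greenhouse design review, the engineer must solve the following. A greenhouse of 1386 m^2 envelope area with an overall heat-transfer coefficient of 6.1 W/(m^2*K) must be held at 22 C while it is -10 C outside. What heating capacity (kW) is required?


dT = 22 - (-10) = 32 K
Q = U * A * dT
  = 6.1 * 1386 * 32
  = 270547.20 W = 270.55 kW


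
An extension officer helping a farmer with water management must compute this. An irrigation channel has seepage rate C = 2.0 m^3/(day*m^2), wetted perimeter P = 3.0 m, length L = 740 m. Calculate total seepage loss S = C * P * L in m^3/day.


S = C * P * L
  = 2.0 * 3.0 * 740
  = 4440 m^3/day


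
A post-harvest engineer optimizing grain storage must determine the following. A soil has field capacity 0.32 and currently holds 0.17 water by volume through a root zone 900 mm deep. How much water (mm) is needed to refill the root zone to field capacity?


SMD = (FC - theta) * D
    = (0.32 - 0.17) * 900
    = 0.150 * 900
    = 135 mm


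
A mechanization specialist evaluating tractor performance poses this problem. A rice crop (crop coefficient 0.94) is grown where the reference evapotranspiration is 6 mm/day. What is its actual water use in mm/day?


ETc = Kc * ET0
    = 0.94 * 6
    = 5.64 mm/day


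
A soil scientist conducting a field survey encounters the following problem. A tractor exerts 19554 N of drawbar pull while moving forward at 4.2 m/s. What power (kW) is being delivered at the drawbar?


P = F * v / 1000
  = 19554 * 4.2 / 1000
  = 82126.80 / 1000
  = 82.13 kW


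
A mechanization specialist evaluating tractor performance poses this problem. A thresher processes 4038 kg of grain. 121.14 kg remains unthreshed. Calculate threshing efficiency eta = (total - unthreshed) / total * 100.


eta = (total - unthreshed) / total * 100
    = (4038 - 121.14) / 4038 * 100
    = 3916.86 / 4038 * 100
    = 97%


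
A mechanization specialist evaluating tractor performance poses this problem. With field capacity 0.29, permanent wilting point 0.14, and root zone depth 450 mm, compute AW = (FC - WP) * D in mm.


AW = (FC - WP) * D
   = (0.29 - 0.14) * 450
   = 0.15 * 450
   = 67.50 mm


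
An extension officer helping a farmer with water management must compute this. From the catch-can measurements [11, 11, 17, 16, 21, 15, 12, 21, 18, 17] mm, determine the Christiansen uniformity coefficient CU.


xbar = 159 / 10 = 15.900
sum|xi - xbar| = 29.200
CU = 100 * (1 - 29.200 / (10 * 15.900))
   = 100 * (1 - 0.1836)
   = 81.64%


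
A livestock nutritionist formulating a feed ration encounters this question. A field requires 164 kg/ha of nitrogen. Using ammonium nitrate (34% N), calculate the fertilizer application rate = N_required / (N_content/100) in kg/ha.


Rate = N_required / (N_content / 100)
     = 164 / (34 / 100)
     = 164 / 0.34
     = 482.35 kg/ha


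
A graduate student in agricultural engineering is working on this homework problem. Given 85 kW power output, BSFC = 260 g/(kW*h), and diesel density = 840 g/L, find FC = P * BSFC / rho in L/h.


FC = P * BSFC / rho_fuel
   = 85 * 260 / 840
   = 22100 / 840
   = 26.31 L/h


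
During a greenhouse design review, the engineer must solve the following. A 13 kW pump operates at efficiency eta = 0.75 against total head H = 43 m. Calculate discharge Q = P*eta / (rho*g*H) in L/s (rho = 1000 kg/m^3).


Q = (P * 1000 * eta) / (rho * g * H)
  = (13 * 1000 * 0.75) / (1000 * 9.81 * 43)
  = 9750 / 421830
  = 0.02311 m^3/s = 23.11 L/s


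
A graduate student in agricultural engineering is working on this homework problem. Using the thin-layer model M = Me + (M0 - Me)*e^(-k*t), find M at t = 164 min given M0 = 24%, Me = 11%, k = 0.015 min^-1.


M = Me + (M0 - Me) * e^(-k*t)
  = 11 + (24 - 11) * e^(-0.015*164)
  = 11 + 13 * e^(-2.460)
  = 11 + 13 * 0.08543
  = 11 + 1.1107
  = 12.11%


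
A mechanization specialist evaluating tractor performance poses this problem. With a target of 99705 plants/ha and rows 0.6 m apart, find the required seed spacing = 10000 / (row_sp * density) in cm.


spacing = 10000 / (row_sp * density)
        = 10000 / (0.6 * 99705)
        = 10000 / 59823
        = 0.16716 m = 16.72 cm


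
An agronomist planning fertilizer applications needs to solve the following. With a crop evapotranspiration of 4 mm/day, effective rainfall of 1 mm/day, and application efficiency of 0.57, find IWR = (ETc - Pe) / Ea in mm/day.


IWR = (ETc - Pe) / Ea
    = (4 - 1) / 0.57
    = 3 / 0.57
    = 5.26 mm/day


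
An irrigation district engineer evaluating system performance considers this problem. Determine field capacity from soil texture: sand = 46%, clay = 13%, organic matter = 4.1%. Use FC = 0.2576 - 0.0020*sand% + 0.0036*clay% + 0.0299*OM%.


FC = 0.2576 - 0.0020*46 + 0.0036*13 + 0.0299*4.1
   = 0.2576 - 0.0920 + 0.0468 + 0.1226
   = 0.3350


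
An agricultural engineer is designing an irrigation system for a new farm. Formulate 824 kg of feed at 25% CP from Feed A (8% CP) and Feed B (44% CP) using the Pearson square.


parts_A = CP_b - target = 44 - 25 = 19
parts_B = target - CP_a = 25 - 8 = 17
total_parts = 19 + 17 = 36
Feed A = 824 * 19 / 36 = 434.89 kg
Feed B = 824 * 17 / 36 = 389.11 kg

434.89 kg


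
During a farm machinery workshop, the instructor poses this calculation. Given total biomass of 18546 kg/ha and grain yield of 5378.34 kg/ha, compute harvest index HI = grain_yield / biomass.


HI = grain_yield / biomass
   = 5378.34 / 18546
   = 0.29


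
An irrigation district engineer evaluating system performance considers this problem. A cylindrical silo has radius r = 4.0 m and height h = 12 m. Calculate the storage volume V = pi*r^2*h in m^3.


V = pi * r^2 * h
  = pi * 4.0^2 * 12
  = pi * 16 * 12
  = 603.19 m^3


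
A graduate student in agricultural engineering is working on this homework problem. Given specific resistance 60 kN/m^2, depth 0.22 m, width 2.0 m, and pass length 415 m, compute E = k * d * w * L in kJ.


E = k * d * w * L
  = 60 * 0.22 * 2.0 * 415
  = 10956 kJ


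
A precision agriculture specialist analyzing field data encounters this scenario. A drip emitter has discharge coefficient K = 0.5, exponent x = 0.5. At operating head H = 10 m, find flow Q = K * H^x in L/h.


Q = K * H^x
  = 0.5 * 10^0.5
  = 0.5 * 3.1623
  = 1.58 L/h


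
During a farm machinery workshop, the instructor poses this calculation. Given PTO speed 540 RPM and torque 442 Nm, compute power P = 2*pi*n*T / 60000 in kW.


P = 2*pi*n*T / 60000
  = 2*pi * 540 * 442 / 60000
  = 1499670.67 / 60000
  = 24.99 kW


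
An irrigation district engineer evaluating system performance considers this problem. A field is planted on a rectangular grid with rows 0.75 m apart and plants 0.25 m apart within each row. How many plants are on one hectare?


D = 10000 / (row_sp * plant_sp)
  = 10000 / (0.75 * 0.25)
  = 10000 / 0.1875
  = 53333.33 plants/ha


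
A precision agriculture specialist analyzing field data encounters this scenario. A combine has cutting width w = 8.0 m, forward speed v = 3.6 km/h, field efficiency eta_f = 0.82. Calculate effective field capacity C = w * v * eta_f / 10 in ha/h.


C = w * v * eta_f / 10
  = 8.0 * 3.6 * 0.82 / 10
  = 23.62 / 10
  = 2.36 ha/h


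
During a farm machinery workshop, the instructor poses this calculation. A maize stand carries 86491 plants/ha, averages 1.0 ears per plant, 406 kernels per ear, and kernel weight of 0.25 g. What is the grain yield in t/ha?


Y = density * ears * kernels * kw
  = 86491 * 1.0 * 406 * 0.25 g/ha
  = 8778836.50 g/ha
  = 8778.84 kg/ha = 8.78 t/ha


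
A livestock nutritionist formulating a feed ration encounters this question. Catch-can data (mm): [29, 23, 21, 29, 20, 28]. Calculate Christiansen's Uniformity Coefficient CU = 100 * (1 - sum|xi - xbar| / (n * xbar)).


xbar = 150 / 6 = 25
sum|xi - xbar| = 22
CU = 100 * (1 - 22 / (6 * 25))
   = 100 * (1 - 0.1467)
   = 85.33%


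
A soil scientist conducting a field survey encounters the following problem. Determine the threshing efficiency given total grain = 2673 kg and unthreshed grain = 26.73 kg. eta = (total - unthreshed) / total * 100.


eta = (total - unthreshed) / total * 100
    = (2673 - 26.73) / 2673 * 100
    = 2646.27 / 2673 * 100
    = 99%


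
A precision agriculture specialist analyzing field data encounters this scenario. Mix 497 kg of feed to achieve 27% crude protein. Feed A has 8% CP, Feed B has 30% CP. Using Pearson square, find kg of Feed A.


parts_A = CP_b - target = 30 - 27 = 3
parts_B = target - CP_a = 27 - 8 = 19
total_parts = 3 + 19 = 22
Feed A = 497 * 3 / 22 = 67.77 kg
Feed B = 497 * 19 / 22 = 429.23 kg

67.77 kg


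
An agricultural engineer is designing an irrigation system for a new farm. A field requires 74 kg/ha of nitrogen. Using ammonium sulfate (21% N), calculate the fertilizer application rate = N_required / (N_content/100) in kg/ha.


Rate = N_required / (N_content / 100)
     = 74 / (21 / 100)
     = 74 / 0.21
     = 352.38 kg/ha


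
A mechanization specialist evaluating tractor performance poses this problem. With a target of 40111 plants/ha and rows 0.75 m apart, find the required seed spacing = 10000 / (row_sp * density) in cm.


spacing = 10000 / (row_sp * density)
        = 10000 / (0.75 * 40111)
        = 10000 / 30083.25
        = 0.33241 m = 33.24 cm


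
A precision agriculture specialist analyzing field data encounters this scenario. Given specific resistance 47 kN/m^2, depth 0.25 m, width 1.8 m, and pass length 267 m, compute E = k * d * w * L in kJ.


E = k * d * w * L
  = 47 * 0.25 * 1.8 * 267
  = 5647.05 kJ


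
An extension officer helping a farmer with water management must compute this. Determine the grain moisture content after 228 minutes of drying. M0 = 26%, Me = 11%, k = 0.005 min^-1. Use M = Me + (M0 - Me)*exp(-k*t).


M = Me + (M0 - Me) * e^(-k*t)
  = 11 + (26 - 11) * e^(-0.005*228)
  = 11 + 15 * e^(-1.140)
  = 11 + 15 * 0.31982
  = 11 + 4.7973
  = 15.80%


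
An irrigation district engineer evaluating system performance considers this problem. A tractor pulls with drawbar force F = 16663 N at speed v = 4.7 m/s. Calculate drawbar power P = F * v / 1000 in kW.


P = F * v / 1000
  = 16663 * 4.7 / 1000
  = 78316.10 / 1000
  = 78.32 kW


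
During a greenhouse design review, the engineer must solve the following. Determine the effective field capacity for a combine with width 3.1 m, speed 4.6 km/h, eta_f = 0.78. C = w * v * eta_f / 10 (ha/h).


C = w * v * eta_f / 10
  = 3.1 * 4.6 * 0.78 / 10
  = 11.12 / 10
  = 1.11 ha/h


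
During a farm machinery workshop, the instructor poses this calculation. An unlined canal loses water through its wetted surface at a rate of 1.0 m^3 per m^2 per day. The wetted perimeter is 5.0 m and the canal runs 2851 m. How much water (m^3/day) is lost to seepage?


S = C * P * L
  = 1.0 * 5.0 * 2851
  = 14255 m^3/day


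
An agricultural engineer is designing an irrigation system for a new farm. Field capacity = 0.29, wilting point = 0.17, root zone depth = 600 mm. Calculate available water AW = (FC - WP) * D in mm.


AW = (FC - WP) * D
   = (0.29 - 0.17) * 600
   = 0.12 * 600
   = 72 mm


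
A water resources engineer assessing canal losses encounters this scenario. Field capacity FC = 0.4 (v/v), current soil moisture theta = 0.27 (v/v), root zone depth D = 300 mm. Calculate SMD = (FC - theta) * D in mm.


SMD = (FC - theta) * D
    = (0.4 - 0.27) * 300
    = 0.130 * 300
    = 39 mm


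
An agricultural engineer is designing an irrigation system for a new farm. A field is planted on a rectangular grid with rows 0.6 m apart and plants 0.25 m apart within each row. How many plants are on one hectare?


D = 10000 / (row_sp * plant_sp)
  = 10000 / (0.6 * 0.25)
  = 10000 / 0.1500
  = 66666.67 plants/ha


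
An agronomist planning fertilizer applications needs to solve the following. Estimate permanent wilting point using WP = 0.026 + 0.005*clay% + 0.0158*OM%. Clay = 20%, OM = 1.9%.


WP = 0.026 + 0.005*20 + 0.0158*1.9
   = 0.026 + 0.1000 + 0.0300
   = 0.1560


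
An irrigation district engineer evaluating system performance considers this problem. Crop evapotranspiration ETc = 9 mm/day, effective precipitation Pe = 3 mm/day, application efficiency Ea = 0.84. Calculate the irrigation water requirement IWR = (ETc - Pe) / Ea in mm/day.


IWR = (ETc - Pe) / Ea
    = (9 - 3) / 0.84
    = 6 / 0.84
    = 7.14 mm/day


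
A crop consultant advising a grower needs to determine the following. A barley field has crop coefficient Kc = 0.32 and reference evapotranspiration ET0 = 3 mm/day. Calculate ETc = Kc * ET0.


ETc = Kc * ET0
    = 0.32 * 3
    = 0.96 mm/day


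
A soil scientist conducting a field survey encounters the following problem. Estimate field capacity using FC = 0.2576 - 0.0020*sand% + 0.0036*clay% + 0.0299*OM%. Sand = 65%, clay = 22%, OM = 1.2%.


FC = 0.2576 - 0.0020*65 + 0.0036*22 + 0.0299*1.2
   = 0.2576 - 0.1300 + 0.0792 + 0.0359
   = 0.2427


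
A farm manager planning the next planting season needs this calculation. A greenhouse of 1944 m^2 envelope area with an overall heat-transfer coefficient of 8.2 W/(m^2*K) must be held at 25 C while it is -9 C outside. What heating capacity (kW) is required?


dT = 25 - (-9) = 34 K
Q = U * A * dT
  = 8.2 * 1944 * 34
  = 541987.20 W = 541.99 kW


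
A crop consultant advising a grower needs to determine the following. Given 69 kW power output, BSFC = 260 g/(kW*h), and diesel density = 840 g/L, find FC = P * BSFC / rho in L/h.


FC = P * BSFC / rho_fuel
   = 69 * 260 / 840
   = 17940 / 840
   = 21.36 L/h


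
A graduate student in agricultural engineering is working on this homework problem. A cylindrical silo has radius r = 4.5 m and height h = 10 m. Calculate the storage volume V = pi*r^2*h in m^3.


V = pi * r^2 * h
  = pi * 4.5^2 * 10
  = pi * 20.25 * 10
  = 636.17 m^3


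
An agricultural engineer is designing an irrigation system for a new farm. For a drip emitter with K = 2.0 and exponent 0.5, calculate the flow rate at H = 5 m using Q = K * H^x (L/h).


Q = K * H^x
  = 2.0 * 5^0.5
  = 2.0 * 2.2361
  = 4.47 L/h


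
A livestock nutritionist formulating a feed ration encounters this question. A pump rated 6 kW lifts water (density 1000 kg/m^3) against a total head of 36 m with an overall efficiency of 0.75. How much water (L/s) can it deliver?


Q = (P * 1000 * eta) / (rho * g * H)
  = (6 * 1000 * 0.75) / (1000 * 9.81 * 36)
  = 4500 / 353160
  = 0.01274 m^3/s = 12.74 L/s


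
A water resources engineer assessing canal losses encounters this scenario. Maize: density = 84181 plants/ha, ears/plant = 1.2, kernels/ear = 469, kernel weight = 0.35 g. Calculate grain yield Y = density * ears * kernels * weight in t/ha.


Y = density * ears * kernels * kw
  = 84181 * 1.2 * 469 * 0.35 g/ha
  = 16581973.38 g/ha
  = 16581.97 kg/ha = 16.58 t/ha


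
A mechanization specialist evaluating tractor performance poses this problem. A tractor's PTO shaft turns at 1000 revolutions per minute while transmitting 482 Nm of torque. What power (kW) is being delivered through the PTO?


P = 2*pi*n*T / 60000
  = 2*pi * 1000 * 482 / 60000
  = 3028495.32 / 60000
  = 50.47 kW


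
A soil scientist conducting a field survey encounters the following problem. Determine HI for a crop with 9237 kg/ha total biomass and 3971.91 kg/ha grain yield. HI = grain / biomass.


HI = grain_yield / biomass
   = 3971.91 / 9237
   = 0.43


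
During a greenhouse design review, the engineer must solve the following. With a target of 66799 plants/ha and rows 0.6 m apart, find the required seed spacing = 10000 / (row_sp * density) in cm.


spacing = 10000 / (row_sp * density)
        = 10000 / (0.6 * 66799)
        = 10000 / 40079.40
        = 0.24950 m = 24.95 cm


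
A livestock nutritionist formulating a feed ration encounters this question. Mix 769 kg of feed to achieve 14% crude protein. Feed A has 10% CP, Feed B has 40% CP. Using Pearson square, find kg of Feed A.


parts_A = CP_b - target = 40 - 14 = 26
parts_B = target - CP_a = 14 - 10 = 4
total_parts = 26 + 4 = 30
Feed A = 769 * 26 / 30 = 666.47 kg
Feed B = 769 * 4 / 30 = 102.53 kg

666.47 kg


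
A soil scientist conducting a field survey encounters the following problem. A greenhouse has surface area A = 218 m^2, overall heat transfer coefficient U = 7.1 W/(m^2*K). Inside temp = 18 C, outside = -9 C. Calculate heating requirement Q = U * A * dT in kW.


dT = 18 - (-9) = 27 K
Q = U * A * dT
  = 7.1 * 218 * 27
  = 41790.60 W = 41.79 kW


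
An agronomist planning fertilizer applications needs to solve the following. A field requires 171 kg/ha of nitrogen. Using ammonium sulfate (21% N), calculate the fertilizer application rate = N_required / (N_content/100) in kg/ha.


Rate = N_required / (N_content / 100)
     = 171 / (21 / 100)
     = 171 / 0.21
     = 814.29 kg/ha


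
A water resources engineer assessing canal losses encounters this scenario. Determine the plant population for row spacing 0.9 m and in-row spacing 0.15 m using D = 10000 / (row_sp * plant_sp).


D = 10000 / (row_sp * plant_sp)
  = 10000 / (0.9 * 0.15)
  = 10000 / 0.1350
  = 74074.07 plants/ha


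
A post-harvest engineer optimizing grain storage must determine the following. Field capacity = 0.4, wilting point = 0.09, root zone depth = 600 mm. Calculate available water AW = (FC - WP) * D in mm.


AW = (FC - WP) * D
   = (0.4 - 0.09) * 600
   = 0.31 * 600
   = 186 mm


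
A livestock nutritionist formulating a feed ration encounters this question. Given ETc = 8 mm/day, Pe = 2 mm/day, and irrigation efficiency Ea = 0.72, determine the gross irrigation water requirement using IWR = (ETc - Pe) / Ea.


IWR = (ETc - Pe) / Ea
    = (8 - 2) / 0.72
    = 6 / 0.72
    = 8.33 mm/day


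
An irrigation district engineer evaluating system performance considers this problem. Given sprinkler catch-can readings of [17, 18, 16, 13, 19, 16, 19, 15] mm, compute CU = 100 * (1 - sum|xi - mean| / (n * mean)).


xbar = 133 / 8 = 16.625
sum|xi - xbar| = 13
CU = 100 * (1 - 13 / (8 * 16.625))
   = 100 * (1 - 0.0977)
   = 90.23%


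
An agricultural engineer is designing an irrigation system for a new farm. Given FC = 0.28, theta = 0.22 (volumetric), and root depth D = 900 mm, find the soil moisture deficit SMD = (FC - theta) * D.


SMD = (FC - theta) * D
    = (0.28 - 0.22) * 900
    = 0.060 * 900
    = 54 mm


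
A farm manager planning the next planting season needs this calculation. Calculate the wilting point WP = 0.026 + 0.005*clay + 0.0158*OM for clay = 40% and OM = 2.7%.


WP = 0.026 + 0.005*40 + 0.0158*2.7
   = 0.026 + 0.2000 + 0.0427
   = 0.2687


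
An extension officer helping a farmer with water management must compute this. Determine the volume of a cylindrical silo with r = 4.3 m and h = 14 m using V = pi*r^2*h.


V = pi * r^2 * h
  = pi * 4.3^2 * 14
  = pi * 18.49 * 14
  = 813.23 m^3


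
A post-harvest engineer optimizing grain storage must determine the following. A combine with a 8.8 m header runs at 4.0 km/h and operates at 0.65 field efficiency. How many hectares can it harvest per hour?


C = w * v * eta_f / 10
  = 8.8 * 4.0 * 0.65 / 10
  = 22.88 / 10
  = 2.29 ha/h


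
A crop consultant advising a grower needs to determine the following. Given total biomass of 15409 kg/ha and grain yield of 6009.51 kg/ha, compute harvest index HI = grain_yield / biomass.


HI = grain_yield / biomass
   = 6009.51 / 15409
   = 0.39


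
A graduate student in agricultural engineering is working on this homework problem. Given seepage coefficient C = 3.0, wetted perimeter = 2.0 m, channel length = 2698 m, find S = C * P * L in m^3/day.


S = C * P * L
  = 3.0 * 2.0 * 2698
  = 16188 m^3/day


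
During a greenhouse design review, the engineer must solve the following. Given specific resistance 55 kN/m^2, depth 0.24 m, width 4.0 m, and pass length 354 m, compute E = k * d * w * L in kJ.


E = k * d * w * L
  = 55 * 0.24 * 4.0 * 354
  = 18691.20 kJ


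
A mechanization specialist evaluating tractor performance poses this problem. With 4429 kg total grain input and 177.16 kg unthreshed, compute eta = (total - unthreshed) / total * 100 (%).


eta = (total - unthreshed) / total * 100
    = (4429 - 177.16) / 4429 * 100
    = 4251.84 / 4429 * 100
    = 96%


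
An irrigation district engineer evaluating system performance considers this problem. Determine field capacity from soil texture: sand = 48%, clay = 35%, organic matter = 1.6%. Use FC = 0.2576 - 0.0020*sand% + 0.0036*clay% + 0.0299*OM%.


FC = 0.2576 - 0.0020*48 + 0.0036*35 + 0.0299*1.6
   = 0.2576 - 0.0960 + 0.1260 + 0.0478
   = 0.3354


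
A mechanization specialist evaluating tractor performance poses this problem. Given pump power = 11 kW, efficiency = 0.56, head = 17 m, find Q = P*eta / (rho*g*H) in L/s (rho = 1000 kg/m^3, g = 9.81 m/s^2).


Q = (P * 1000 * eta) / (rho * g * H)
  = (11 * 1000 * 0.56) / (1000 * 9.81 * 17)
  = 6160 / 166770
  = 0.03694 m^3/s = 36.94 L/s


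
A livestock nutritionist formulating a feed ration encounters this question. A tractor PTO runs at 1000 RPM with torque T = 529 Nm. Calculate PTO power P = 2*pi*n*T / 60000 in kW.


P = 2*pi*n*T / 60000
  = 2*pi * 1000 * 529 / 60000
  = 3323805.03 / 60000
  = 55.40 kW


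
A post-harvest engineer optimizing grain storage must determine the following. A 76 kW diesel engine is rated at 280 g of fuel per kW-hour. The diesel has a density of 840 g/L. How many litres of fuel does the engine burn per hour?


FC = P * BSFC / rho_fuel
   = 76 * 280 / 840
   = 21280 / 840
   = 25.33 L/h


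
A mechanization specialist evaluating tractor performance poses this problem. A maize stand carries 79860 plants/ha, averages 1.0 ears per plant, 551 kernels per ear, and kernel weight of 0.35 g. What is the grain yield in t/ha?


Y = density * ears * kernels * kw
  = 79860 * 1.0 * 551 * 0.35 g/ha
  = 15401001.00 g/ha
  = 15401.00 kg/ha = 15.40 t/ha


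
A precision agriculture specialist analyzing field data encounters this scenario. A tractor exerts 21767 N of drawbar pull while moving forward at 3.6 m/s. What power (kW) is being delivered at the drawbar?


P = F * v / 1000
  = 21767 * 3.6 / 1000
  = 78361.20 / 1000
  = 78.36 kW


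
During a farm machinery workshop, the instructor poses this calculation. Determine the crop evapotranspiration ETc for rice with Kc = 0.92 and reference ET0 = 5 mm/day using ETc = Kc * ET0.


ETc = Kc * ET0
    = 0.92 * 5
    = 4.60 mm/day


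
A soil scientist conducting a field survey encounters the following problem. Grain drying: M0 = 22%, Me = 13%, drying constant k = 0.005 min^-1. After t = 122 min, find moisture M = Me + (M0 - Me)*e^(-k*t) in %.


M = Me + (M0 - Me) * e^(-k*t)
  = 13 + (22 - 13) * e^(-0.005*122)
  = 13 + 9 * e^(-0.610)
  = 13 + 9 * 0.54335
  = 13 + 4.8902
  = 17.89%


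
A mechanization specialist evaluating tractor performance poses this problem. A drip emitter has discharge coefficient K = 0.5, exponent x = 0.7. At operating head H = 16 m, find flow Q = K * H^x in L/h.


Q = K * H^x
  = 0.5 * 16^0.7
  = 0.5 * 6.9644
  = 3.48 L/h


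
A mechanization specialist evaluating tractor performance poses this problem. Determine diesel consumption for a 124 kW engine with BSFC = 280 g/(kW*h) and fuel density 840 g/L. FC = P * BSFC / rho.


FC = P * BSFC / rho_fuel
   = 124 * 280 / 840
   = 34720 / 840
   = 41.33 L/h


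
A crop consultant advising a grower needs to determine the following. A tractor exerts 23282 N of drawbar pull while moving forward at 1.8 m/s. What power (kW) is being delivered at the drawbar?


P = F * v / 1000
  = 23282 * 1.8 / 1000
  = 41907.60 / 1000
  = 41.91 kW


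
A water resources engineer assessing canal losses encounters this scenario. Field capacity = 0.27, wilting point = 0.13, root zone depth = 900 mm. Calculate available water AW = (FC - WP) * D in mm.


AW = (FC - WP) * D
   = (0.27 - 0.13) * 900
   = 0.14 * 900
   = 126 mm


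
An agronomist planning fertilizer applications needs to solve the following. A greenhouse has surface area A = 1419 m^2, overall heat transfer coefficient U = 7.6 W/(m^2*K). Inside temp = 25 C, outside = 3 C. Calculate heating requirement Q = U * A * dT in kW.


dT = 25 - (3) = 22 K
Q = U * A * dT
  = 7.6 * 1419 * 22
  = 237256.80 W = 237.26 kW


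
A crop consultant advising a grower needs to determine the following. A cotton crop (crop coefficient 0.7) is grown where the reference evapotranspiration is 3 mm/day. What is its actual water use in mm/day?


ETc = Kc * ET0
    = 0.7 * 3
    = 2.10 mm/day


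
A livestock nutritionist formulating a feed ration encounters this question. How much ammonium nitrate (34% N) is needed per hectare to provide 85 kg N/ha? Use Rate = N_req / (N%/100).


Rate = N_required / (N_content / 100)
     = 85 / (34 / 100)
     = 85 / 0.34
     = 250 kg/ha


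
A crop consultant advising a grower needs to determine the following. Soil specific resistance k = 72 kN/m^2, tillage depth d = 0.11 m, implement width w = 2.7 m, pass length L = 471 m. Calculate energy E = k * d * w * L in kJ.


E = k * d * w * L
  = 72 * 0.11 * 2.7 * 471
  = 10071.86 kJ


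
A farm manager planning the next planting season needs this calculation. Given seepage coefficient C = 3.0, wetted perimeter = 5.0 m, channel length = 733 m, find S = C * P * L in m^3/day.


S = C * P * L
  = 3.0 * 5.0 * 733
  = 10995 m^3/day


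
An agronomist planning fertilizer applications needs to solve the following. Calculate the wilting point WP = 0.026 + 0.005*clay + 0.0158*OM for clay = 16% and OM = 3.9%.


WP = 0.026 + 0.005*16 + 0.0158*3.9
   = 0.026 + 0.0800 + 0.0616
   = 0.1676


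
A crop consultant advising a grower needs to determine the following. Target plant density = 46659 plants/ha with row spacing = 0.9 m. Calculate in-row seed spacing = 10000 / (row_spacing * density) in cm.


spacing = 10000 / (row_sp * density)
        = 10000 / (0.9 * 46659)
        = 10000 / 41993.10
        = 0.23813 m = 23.81 cm


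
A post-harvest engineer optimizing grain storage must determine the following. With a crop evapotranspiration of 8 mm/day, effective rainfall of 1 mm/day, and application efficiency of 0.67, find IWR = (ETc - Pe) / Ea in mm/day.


IWR = (ETc - Pe) / Ea
    = (8 - 1) / 0.67
    = 7 / 0.67
    = 10.45 mm/day


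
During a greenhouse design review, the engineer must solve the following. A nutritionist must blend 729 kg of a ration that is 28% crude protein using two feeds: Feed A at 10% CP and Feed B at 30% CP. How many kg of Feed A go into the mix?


parts_A = CP_b - target = 30 - 28 = 2
parts_B = target - CP_a = 28 - 10 = 18
total_parts = 2 + 18 = 20
Feed A = 729 * 2 / 20 = 72.90 kg
Feed B = 729 * 18 / 20 = 656.10 kg

72.90 kg


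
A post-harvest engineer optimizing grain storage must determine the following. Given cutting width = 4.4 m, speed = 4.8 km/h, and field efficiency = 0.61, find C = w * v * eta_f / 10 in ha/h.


C = w * v * eta_f / 10
  = 4.4 * 4.8 * 0.61 / 10
  = 12.88 / 10
  = 1.29 ha/h


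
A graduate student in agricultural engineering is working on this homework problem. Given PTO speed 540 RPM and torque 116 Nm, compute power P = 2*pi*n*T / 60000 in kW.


P = 2*pi*n*T / 60000
  = 2*pi * 540 * 116 / 60000
  = 393578.73 / 60000
  = 6.56 kW


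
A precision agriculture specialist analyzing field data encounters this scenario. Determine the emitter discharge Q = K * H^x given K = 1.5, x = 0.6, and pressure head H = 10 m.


Q = K * H^x
  = 1.5 * 10^0.6
  = 1.5 * 3.9811
  = 5.97 L/h


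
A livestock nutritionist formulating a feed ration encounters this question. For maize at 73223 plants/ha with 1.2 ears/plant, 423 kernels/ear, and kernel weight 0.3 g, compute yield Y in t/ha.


Y = density * ears * kernels * kw
  = 73223 * 1.2 * 423 * 0.3 g/ha
  = 11150398.44 g/ha
  = 11150.40 kg/ha = 11.15 t/ha


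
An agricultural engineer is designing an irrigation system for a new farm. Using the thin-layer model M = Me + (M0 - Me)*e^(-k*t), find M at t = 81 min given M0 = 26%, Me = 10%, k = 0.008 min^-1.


M = Me + (M0 - Me) * e^(-k*t)
  = 10 + (26 - 10) * e^(-0.008*81)
  = 10 + 16 * e^(-0.648)
  = 10 + 16 * 0.52309
  = 10 + 8.3695
  = 18.37%


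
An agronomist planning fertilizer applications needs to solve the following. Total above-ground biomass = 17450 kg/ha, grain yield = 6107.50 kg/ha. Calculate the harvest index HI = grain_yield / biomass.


HI = grain_yield / biomass
   = 6107.50 / 17450
   = 0.35


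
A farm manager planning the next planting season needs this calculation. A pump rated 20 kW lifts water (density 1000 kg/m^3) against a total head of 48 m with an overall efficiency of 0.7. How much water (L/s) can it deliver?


Q = (P * 1000 * eta) / (rho * g * H)
  = (20 * 1000 * 0.7) / (1000 * 9.81 * 48)
  = 14000 / 470880
  = 0.02973 m^3/s = 29.73 L/s


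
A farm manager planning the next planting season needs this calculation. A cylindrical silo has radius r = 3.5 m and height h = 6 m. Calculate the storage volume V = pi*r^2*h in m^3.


V = pi * r^2 * h
  = pi * 3.5^2 * 6
  = pi * 12.25 * 6
  = 230.91 m^3


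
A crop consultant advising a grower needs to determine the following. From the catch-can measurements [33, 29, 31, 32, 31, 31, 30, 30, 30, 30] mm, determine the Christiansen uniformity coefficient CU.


xbar = 307 / 10 = 30.700
sum|xi - xbar| = 9
CU = 100 * (1 - 9 / (10 * 30.700))
   = 100 * (1 - 0.0293)
   = 97.07%


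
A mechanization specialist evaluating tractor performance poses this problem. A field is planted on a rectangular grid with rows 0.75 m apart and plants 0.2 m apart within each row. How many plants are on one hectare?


D = 10000 / (row_sp * plant_sp)
  = 10000 / (0.75 * 0.2)
  = 10000 / 0.1500
  = 66666.67 plants/ha


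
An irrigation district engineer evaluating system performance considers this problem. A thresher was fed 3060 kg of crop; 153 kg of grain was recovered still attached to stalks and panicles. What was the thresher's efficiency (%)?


eta = (total - unthreshed) / total * 100
    = (3060 - 153) / 3060 * 100
    = 2907 / 3060 * 100
    = 95%


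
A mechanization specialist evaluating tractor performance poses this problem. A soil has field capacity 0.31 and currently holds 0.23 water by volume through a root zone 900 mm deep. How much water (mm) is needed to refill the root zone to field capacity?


SMD = (FC - theta) * D
    = (0.31 - 0.23) * 900
    = 0.080 * 900
    = 72 mm


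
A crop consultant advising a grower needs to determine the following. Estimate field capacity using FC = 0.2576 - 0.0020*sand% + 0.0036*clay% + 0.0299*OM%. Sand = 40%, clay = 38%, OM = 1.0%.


FC = 0.2576 - 0.0020*40 + 0.0036*38 + 0.0299*1.0
   = 0.2576 - 0.0800 + 0.1368 + 0.0299
   = 0.3443


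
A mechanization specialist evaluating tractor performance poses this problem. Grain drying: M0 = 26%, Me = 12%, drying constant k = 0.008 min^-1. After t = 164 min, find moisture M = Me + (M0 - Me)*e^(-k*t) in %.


M = Me + (M0 - Me) * e^(-k*t)
  = 12 + (26 - 12) * e^(-0.008*164)
  = 12 + 14 * e^(-1.312)
  = 12 + 14 * 0.26928
  = 12 + 3.7699
  = 15.77%
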